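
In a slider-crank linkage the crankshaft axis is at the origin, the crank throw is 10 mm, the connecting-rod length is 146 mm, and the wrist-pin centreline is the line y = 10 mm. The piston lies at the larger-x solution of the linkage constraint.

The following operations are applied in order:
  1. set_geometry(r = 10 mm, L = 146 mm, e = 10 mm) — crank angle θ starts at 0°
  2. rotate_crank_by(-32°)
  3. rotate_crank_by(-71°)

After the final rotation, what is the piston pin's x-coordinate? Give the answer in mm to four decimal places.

set_geometry: r = 10 mm, L = 146 mm, e = 10 mm; θ ← 0°
rotate_crank_by(-32°): θ ← 0° -32° = -32°
rotate_crank_by(-71°): θ ← -32° -71° = -103°
crank pin P = (r cos θ, r sin θ) = (-2.249511, -9.743701)
h = r sin θ − e = -9.743701 − 10 = -19.743701
x = r cos θ + √(L² − h²) = -2.249511 + √(21316.0 − 389.8137) = -2.249511 + 144.658862 = 142.409351

142.4094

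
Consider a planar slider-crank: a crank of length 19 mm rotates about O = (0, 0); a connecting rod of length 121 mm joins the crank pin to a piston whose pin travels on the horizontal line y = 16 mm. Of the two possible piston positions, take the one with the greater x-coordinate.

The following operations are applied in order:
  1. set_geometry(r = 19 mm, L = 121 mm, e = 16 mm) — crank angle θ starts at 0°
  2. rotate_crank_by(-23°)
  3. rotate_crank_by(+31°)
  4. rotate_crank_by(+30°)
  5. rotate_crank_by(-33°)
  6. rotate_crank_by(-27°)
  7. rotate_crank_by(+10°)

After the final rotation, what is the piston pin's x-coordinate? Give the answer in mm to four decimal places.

set_geometry: r = 19 mm, L = 121 mm, e = 16 mm; θ ← 0°
rotate_crank_by(-23°): θ ← 0° -23° = -23°
rotate_crank_by(+31°): θ ← -23° +31° = 8°
rotate_crank_by(+30°): θ ← 8° +30° = 38°
rotate_crank_by(-33°): θ ← 38° -33° = 5°
rotate_crank_by(-27°): θ ← 5° -27° = -22°
rotate_crank_by(+10°): θ ← -22° +10° = -12°
crank pin P = (r cos θ, r sin θ) = (18.584804, -3.950322)
h = r sin θ − e = -3.950322 − 16 = -19.950322
x = r cos θ + √(L² − h²) = 18.584804 + √(14641.0 − 398.0154) = 18.584804 + 119.343976 = 137.928781

137.9288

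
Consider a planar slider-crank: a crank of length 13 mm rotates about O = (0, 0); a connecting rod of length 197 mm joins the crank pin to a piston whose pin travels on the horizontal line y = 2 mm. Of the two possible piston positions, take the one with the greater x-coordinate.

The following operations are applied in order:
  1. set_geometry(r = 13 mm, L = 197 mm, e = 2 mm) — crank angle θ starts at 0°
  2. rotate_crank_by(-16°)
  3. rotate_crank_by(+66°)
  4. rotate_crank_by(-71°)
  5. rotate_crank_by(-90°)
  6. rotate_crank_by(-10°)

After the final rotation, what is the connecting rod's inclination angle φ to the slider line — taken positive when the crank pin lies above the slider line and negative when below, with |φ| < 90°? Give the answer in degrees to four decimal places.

-3.8254

set_geometry: r = 13 mm, L = 197 mm, e = 2 mm; θ ← 0°
rotate_crank_by(-16°): θ ← 0° -16° = -16°
rotate_crank_by(+66°): θ ← -16° +66° = 50°
rotate_crank_by(-71°): θ ← 50° -71° = -21°
rotate_crank_by(-90°): θ ← -21° -90° = -111°
rotate_crank_by(-10°): θ ← -111° -10° = -121°
crank pin P = (r cos θ, r sin θ) = (-6.695495, -11.143175)
h = r sin θ − e = -11.143175 − 2 = -13.143175
sin φ = h / L = -13.143175 / 197 = -0.06671662
φ = arcsin(-0.06671662) = -3.825422°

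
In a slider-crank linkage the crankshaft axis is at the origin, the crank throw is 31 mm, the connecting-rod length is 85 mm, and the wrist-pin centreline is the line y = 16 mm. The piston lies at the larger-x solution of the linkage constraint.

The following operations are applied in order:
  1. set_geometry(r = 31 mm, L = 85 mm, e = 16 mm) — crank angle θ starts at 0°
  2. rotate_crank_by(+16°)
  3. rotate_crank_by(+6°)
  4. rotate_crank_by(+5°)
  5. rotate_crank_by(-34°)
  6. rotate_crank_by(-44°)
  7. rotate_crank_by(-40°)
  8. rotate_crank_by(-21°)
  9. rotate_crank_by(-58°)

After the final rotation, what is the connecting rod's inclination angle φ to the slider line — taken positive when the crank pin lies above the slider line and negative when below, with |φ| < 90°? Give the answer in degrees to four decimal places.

-14.5702

set_geometry: r = 31 mm, L = 85 mm, e = 16 mm; θ ← 0°
rotate_crank_by(+16°): θ ← 0° +16° = 16°
rotate_crank_by(+6°): θ ← 16° +6° = 22°
rotate_crank_by(+5°): θ ← 22° +5° = 27°
rotate_crank_by(-34°): θ ← 27° -34° = -7°
rotate_crank_by(-44°): θ ← -7° -44° = -51°
rotate_crank_by(-40°): θ ← -51° -40° = -91°
rotate_crank_by(-21°): θ ← -91° -21° = -112°
rotate_crank_by(-58°): θ ← -112° -58° = -170°
crank pin P = (r cos θ, r sin θ) = (-30.529040, -5.383094)
h = r sin θ − e = -5.383094 − 16 = -21.383094
sin φ = h / L = -21.383094 / 85 = -0.25156581
φ = arcsin(-0.25156581) = -14.570188°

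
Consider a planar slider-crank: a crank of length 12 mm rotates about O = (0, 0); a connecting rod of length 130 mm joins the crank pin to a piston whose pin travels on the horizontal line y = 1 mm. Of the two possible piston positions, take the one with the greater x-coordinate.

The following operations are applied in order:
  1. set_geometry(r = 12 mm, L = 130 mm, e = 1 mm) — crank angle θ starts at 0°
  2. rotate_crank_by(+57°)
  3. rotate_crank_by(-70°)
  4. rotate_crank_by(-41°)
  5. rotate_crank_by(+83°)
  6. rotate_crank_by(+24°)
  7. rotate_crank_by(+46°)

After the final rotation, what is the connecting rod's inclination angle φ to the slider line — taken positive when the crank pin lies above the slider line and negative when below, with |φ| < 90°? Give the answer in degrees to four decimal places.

4.7886

set_geometry: r = 12 mm, L = 130 mm, e = 1 mm; θ ← 0°
rotate_crank_by(+57°): θ ← 0° +57° = 57°
rotate_crank_by(-70°): θ ← 57° -70° = -13°
rotate_crank_by(-41°): θ ← -13° -41° = -54°
rotate_crank_by(+83°): θ ← -54° +83° = 29°
rotate_crank_by(+24°): θ ← 29° +24° = 53°
rotate_crank_by(+46°): θ ← 53° +46° = 99°
crank pin P = (r cos θ, r sin θ) = (-1.877214, 11.852260)
h = r sin θ − e = 11.852260 − 1 = 10.852260
sin φ = h / L = 10.852260 / 130 = 0.08347892
φ = arcsin(0.08347892) = 4.788563°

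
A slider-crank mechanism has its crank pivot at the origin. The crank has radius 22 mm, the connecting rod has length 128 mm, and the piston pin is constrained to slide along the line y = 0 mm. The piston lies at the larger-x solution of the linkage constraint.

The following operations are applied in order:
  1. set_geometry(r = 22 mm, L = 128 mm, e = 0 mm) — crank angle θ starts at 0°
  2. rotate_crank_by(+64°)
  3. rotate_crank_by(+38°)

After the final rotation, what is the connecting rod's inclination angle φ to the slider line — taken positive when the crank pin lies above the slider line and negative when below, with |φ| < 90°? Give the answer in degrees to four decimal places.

set_geometry: r = 22 mm, L = 128 mm, e = 0 mm; θ ← 0°
rotate_crank_by(+64°): θ ← 0° +64° = 64°
rotate_crank_by(+38°): θ ← 64° +38° = 102°
crank pin P = (r cos θ, r sin θ) = (-4.574057, 21.519247)
h = r sin θ − e = 21.519247 − 0 = 21.519247
sin φ = h / L = 21.519247 / 128 = 0.16811912
φ = arcsin(0.16811912) = 9.678479°

9.6785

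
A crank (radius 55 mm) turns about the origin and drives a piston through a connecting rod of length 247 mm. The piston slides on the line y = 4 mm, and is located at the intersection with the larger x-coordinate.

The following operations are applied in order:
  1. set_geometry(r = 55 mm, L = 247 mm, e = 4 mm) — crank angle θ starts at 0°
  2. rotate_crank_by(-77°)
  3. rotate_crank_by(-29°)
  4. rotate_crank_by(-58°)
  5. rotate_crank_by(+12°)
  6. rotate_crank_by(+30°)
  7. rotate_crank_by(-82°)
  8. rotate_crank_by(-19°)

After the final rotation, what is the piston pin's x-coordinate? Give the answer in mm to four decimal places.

set_geometry: r = 55 mm, L = 247 mm, e = 4 mm; θ ← 0°
rotate_crank_by(-77°): θ ← 0° -77° = -77°
rotate_crank_by(-29°): θ ← -77° -29° = -106°
rotate_crank_by(-58°): θ ← -106° -58° = -164°
rotate_crank_by(+12°): θ ← -164° +12° = -152°
rotate_crank_by(+30°): θ ← -152° +30° = -122°
rotate_crank_by(-82°): θ ← -122° -82° = -204°
rotate_crank_by(-19°): θ ← -204° -19° = -223°
crank pin P = (r cos θ, r sin θ) = (-40.224454, 37.509910)
h = r sin θ − e = 37.509910 − 4 = 33.509910
x = r cos θ + √(L² − h²) = -40.224454 + √(61009.0 − 1122.9141) = -40.224454 + 244.716338 = 204.491884

204.4919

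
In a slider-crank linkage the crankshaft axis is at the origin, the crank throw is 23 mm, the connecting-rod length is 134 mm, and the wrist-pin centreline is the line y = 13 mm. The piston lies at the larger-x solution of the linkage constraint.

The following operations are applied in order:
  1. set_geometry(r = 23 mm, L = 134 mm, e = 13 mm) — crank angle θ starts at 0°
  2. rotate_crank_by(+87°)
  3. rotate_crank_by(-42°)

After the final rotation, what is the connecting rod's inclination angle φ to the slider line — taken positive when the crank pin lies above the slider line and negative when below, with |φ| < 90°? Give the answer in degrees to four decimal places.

set_geometry: r = 23 mm, L = 134 mm, e = 13 mm; θ ← 0°
rotate_crank_by(+87°): θ ← 0° +87° = 87°
rotate_crank_by(-42°): θ ← 87° -42° = 45°
crank pin P = (r cos θ, r sin θ) = (16.263456, 16.263456)
h = r sin θ − e = 16.263456 − 13 = 3.263456
sin φ = h / L = 3.263456 / 134 = 0.02435415
φ = arcsin(0.02435415) = 1.395528°

1.3955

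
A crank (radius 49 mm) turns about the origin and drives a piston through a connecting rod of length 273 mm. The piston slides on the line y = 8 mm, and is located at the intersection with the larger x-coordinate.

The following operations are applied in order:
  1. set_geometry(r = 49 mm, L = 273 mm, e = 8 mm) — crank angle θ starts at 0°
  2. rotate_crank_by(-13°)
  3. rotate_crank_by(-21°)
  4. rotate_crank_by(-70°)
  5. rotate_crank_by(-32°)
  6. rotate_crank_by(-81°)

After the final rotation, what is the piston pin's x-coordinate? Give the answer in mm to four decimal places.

set_geometry: r = 49 mm, L = 273 mm, e = 8 mm; θ ← 0°
rotate_crank_by(-13°): θ ← 0° -13° = -13°
rotate_crank_by(-21°): θ ← -13° -21° = -34°
rotate_crank_by(-70°): θ ← -34° -70° = -104°
rotate_crank_by(-32°): θ ← -104° -32° = -136°
rotate_crank_by(-81°): θ ← -136° -81° = -217°
crank pin P = (r cos θ, r sin θ) = (-39.133140, 29.488936)
h = r sin θ − e = 29.488936 − 8 = 21.488936
x = r cos θ + √(L² − h²) = -39.133140 + √(74529.0 − 461.7744) = -39.133140 + 272.152945 = 233.019805

233.0198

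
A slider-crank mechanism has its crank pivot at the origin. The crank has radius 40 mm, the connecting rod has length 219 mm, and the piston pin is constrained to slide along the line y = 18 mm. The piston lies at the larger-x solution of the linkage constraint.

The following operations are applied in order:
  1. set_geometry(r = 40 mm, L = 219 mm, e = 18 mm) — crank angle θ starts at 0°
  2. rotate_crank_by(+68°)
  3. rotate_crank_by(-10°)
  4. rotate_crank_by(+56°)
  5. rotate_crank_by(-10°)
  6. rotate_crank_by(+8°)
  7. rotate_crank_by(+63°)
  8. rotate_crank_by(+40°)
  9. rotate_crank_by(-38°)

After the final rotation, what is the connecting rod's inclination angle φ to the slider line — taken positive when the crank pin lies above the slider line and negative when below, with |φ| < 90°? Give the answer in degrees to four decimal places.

set_geometry: r = 40 mm, L = 219 mm, e = 18 mm; θ ← 0°
rotate_crank_by(+68°): θ ← 0° +68° = 68°
rotate_crank_by(-10°): θ ← 68° -10° = 58°
rotate_crank_by(+56°): θ ← 58° +56° = 114°
rotate_crank_by(-10°): θ ← 114° -10° = 104°
rotate_crank_by(+8°): θ ← 104° +8° = 112°
rotate_crank_by(+63°): θ ← 112° +63° = 175°
rotate_crank_by(+40°): θ ← 175° +40° = 215°
rotate_crank_by(-38°): θ ← 215° -38° = 177°
crank pin P = (r cos θ, r sin θ) = (-39.945181, 2.093438)
h = r sin θ − e = 2.093438 − 18 = -15.906562
sin φ = h / L = -15.906562 / 219 = -0.07263270
φ = arcsin(-0.07263270) = -4.165215°

-4.1652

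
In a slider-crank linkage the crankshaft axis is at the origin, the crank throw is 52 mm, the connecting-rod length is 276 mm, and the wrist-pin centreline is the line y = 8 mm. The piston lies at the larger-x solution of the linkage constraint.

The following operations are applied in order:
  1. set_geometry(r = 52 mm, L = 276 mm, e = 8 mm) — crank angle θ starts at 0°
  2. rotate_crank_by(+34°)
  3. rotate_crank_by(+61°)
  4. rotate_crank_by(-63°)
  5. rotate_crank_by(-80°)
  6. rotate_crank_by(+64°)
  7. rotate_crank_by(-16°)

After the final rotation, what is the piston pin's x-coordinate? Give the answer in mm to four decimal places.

set_geometry: r = 52 mm, L = 276 mm, e = 8 mm; θ ← 0°
rotate_crank_by(+34°): θ ← 0° +34° = 34°
rotate_crank_by(+61°): θ ← 34° +61° = 95°
rotate_crank_by(-63°): θ ← 95° -63° = 32°
rotate_crank_by(-80°): θ ← 32° -80° = -48°
rotate_crank_by(+64°): θ ← -48° +64° = 16°
rotate_crank_by(-16°): θ ← 16° -16° = 0°
crank pin P = (r cos θ, r sin θ) = (52.000000, 0.000000)
h = r sin θ − e = 0.000000 − 8 = -8.000000
x = r cos θ + √(L² − h²) = 52.000000 + √(76176.0 − 64.0000) = 52.000000 + 275.884034 = 327.884034

327.8840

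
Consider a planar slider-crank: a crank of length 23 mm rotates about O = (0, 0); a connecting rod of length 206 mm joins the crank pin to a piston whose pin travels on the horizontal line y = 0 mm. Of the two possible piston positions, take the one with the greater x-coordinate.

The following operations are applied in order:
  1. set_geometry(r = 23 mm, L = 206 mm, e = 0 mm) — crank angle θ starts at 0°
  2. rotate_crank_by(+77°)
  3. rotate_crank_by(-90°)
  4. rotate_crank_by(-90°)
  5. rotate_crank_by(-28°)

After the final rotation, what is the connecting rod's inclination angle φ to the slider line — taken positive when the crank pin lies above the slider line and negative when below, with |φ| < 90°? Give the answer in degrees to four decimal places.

set_geometry: r = 23 mm, L = 206 mm, e = 0 mm; θ ← 0°
rotate_crank_by(+77°): θ ← 0° +77° = 77°
rotate_crank_by(-90°): θ ← 77° -90° = -13°
rotate_crank_by(-90°): θ ← -13° -90° = -103°
rotate_crank_by(-28°): θ ← -103° -28° = -131°
crank pin P = (r cos θ, r sin θ) = (-15.089358, -17.358320)
h = r sin θ − e = -17.358320 − 0 = -17.358320
sin φ = h / L = -17.358320 / 206 = -0.08426369
φ = arcsin(-0.08426369) = -4.833686°

-4.8337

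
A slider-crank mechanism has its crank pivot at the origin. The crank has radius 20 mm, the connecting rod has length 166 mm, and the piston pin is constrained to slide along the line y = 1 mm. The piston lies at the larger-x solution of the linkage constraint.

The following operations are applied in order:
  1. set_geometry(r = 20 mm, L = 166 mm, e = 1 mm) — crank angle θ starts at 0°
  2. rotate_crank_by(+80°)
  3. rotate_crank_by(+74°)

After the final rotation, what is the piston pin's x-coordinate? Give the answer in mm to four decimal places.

set_geometry: r = 20 mm, L = 166 mm, e = 1 mm; θ ← 0°
rotate_crank_by(+80°): θ ← 0° +80° = 80°
rotate_crank_by(+74°): θ ← 80° +74° = 154°
crank pin P = (r cos θ, r sin θ) = (-17.975881, 8.767423)
h = r sin θ − e = 8.767423 − 1 = 7.767423
x = r cos θ + √(L² − h²) = -17.975881 + √(27556.0 − 60.3329) = -17.975881 + 165.818175 = 147.842294

147.8423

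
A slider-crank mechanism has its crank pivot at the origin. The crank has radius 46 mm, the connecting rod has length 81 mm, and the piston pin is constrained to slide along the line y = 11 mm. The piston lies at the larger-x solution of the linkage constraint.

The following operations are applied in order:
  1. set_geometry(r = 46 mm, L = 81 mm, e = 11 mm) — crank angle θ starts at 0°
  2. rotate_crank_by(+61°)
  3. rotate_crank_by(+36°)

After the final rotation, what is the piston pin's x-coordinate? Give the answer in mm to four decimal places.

set_geometry: r = 46 mm, L = 81 mm, e = 11 mm; θ ← 0°
rotate_crank_by(+61°): θ ← 0° +61° = 61°
rotate_crank_by(+36°): θ ← 61° +36° = 97°
crank pin P = (r cos θ, r sin θ) = (-5.605990, 45.657123)
h = r sin θ − e = 45.657123 − 11 = 34.657123
x = r cos θ + √(L² − h²) = -5.605990 + √(6561.0 − 1201.1162) = -5.605990 + 73.211227 = 67.605238

67.6052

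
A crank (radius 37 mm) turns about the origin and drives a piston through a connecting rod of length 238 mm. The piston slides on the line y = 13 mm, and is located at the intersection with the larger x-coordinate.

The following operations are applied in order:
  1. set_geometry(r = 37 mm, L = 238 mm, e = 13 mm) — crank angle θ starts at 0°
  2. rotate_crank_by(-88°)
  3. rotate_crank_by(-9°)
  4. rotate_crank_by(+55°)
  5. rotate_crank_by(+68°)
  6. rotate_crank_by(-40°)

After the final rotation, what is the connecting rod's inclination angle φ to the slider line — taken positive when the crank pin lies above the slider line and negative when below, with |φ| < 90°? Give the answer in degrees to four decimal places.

-5.2920

set_geometry: r = 37 mm, L = 238 mm, e = 13 mm; θ ← 0°
rotate_crank_by(-88°): θ ← 0° -88° = -88°
rotate_crank_by(-9°): θ ← -88° -9° = -97°
rotate_crank_by(+55°): θ ← -97° +55° = -42°
rotate_crank_by(+68°): θ ← -42° +68° = 26°
rotate_crank_by(-40°): θ ← 26° -40° = -14°
crank pin P = (r cos θ, r sin θ) = (35.900942, -8.951110)
h = r sin θ − e = -8.951110 − 13 = -21.951110
sin φ = h / L = -21.951110 / 238 = -0.09223156
φ = arcsin(-0.09223156) = -5.292000°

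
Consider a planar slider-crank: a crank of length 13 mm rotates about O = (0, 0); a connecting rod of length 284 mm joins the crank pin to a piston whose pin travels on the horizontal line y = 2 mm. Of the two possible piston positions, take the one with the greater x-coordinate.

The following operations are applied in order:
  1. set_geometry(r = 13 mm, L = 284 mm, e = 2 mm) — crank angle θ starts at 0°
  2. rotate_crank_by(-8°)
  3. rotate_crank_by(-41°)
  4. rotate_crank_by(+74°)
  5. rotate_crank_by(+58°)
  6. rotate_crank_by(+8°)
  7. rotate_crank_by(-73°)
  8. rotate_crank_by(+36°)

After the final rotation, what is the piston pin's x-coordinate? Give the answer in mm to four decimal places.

291.5135

set_geometry: r = 13 mm, L = 284 mm, e = 2 mm; θ ← 0°
rotate_crank_by(-8°): θ ← 0° -8° = -8°
rotate_crank_by(-41°): θ ← -8° -41° = -49°
rotate_crank_by(+74°): θ ← -49° +74° = 25°
rotate_crank_by(+58°): θ ← 25° +58° = 83°
rotate_crank_by(+8°): θ ← 83° +8° = 91°
rotate_crank_by(-73°): θ ← 91° -73° = 18°
rotate_crank_by(+36°): θ ← 18° +36° = 54°
crank pin P = (r cos θ, r sin θ) = (7.641208, 10.517221)
h = r sin θ − e = 10.517221 − 2 = 8.517221
x = r cos θ + √(L² − h²) = 7.641208 + √(80656.0 − 72.5431) = 7.641208 + 283.872255 = 291.513463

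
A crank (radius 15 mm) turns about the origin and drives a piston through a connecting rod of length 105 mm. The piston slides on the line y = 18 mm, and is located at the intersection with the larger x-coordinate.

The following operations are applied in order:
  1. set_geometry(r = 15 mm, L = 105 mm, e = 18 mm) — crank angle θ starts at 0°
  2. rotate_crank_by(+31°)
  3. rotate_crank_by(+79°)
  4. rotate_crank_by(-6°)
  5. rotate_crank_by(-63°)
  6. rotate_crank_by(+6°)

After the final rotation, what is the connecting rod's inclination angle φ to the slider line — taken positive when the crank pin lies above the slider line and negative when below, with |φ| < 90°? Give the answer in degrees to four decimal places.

-3.8388

set_geometry: r = 15 mm, L = 105 mm, e = 18 mm; θ ← 0°
rotate_crank_by(+31°): θ ← 0° +31° = 31°
rotate_crank_by(+79°): θ ← 31° +79° = 110°
rotate_crank_by(-6°): θ ← 110° -6° = 104°
rotate_crank_by(-63°): θ ← 104° -63° = 41°
rotate_crank_by(+6°): θ ← 41° +6° = 47°
crank pin P = (r cos θ, r sin θ) = (10.229975, 10.970306)
h = r sin θ − e = 10.970306 − 18 = -7.029694
sin φ = h / L = -7.029694 / 105 = -0.06694947
φ = arcsin(-0.06694947) = -3.838794°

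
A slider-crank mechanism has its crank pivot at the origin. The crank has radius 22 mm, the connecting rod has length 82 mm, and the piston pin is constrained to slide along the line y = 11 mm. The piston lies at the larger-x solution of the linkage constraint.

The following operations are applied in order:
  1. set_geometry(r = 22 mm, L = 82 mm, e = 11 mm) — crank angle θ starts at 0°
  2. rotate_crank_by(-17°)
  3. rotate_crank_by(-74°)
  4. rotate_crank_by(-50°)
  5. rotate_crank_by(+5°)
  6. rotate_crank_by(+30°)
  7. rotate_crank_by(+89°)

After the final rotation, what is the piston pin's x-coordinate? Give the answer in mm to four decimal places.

set_geometry: r = 22 mm, L = 82 mm, e = 11 mm; θ ← 0°
rotate_crank_by(-17°): θ ← 0° -17° = -17°
rotate_crank_by(-74°): θ ← -17° -74° = -91°
rotate_crank_by(-50°): θ ← -91° -50° = -141°
rotate_crank_by(+5°): θ ← -141° +5° = -136°
rotate_crank_by(+30°): θ ← -136° +30° = -106°
rotate_crank_by(+89°): θ ← -106° +89° = -17°
crank pin P = (r cos θ, r sin θ) = (21.038705, -6.432178)
h = r sin θ − e = -6.432178 − 11 = -17.432178
x = r cos θ + √(L² − h²) = 21.038705 + √(6724.0 − 303.8808) = 21.038705 + 80.125646 = 101.164351

101.1644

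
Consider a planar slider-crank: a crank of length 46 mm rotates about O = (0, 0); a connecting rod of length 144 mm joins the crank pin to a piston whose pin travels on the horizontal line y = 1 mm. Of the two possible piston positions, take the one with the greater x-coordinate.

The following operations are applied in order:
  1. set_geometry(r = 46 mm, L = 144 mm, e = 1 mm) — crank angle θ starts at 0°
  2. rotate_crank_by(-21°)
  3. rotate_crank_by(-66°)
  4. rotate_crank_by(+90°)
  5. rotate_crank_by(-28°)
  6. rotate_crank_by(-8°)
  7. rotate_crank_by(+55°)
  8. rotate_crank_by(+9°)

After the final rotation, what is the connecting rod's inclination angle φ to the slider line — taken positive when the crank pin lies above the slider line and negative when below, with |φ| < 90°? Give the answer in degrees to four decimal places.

set_geometry: r = 46 mm, L = 144 mm, e = 1 mm; θ ← 0°
rotate_crank_by(-21°): θ ← 0° -21° = -21°
rotate_crank_by(-66°): θ ← -21° -66° = -87°
rotate_crank_by(+90°): θ ← -87° +90° = 3°
rotate_crank_by(-28°): θ ← 3° -28° = -25°
rotate_crank_by(-8°): θ ← -25° -8° = -33°
rotate_crank_by(+55°): θ ← -33° +55° = 22°
rotate_crank_by(+9°): θ ← 22° +9° = 31°
crank pin P = (r cos θ, r sin θ) = (39.429696, 23.691751)
h = r sin θ − e = 23.691751 − 1 = 22.691751
sin φ = h / L = 22.691751 / 144 = 0.15758161
φ = arcsin(0.15758161) = 9.066552°

9.0666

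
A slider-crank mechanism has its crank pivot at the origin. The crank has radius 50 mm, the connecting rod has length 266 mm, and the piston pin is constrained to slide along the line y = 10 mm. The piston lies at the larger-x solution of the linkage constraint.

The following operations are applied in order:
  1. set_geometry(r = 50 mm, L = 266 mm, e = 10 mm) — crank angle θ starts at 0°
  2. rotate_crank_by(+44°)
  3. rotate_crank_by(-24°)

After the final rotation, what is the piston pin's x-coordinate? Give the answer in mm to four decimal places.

312.8898

set_geometry: r = 50 mm, L = 266 mm, e = 10 mm; θ ← 0°
rotate_crank_by(+44°): θ ← 0° +44° = 44°
rotate_crank_by(-24°): θ ← 44° -24° = 20°
crank pin P = (r cos θ, r sin θ) = (46.984631, 17.101007)
h = r sin θ − e = 17.101007 − 10 = 7.101007
x = r cos θ + √(L² − h²) = 46.984631 + √(70756.0 − 50.4243) = 46.984631 + 265.905201 = 312.889832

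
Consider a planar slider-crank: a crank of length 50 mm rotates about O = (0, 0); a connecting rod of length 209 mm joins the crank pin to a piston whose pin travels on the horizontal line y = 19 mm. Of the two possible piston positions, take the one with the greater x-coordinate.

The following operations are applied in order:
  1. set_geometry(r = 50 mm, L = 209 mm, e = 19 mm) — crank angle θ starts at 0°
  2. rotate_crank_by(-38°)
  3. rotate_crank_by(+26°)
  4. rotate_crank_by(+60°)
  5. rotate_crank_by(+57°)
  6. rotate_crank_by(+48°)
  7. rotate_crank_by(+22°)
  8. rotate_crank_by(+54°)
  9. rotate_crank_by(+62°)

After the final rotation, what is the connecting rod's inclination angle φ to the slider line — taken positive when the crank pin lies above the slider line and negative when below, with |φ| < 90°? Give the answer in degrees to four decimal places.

set_geometry: r = 50 mm, L = 209 mm, e = 19 mm; θ ← 0°
rotate_crank_by(-38°): θ ← 0° -38° = -38°
rotate_crank_by(+26°): θ ← -38° +26° = -12°
rotate_crank_by(+60°): θ ← -12° +60° = 48°
rotate_crank_by(+57°): θ ← 48° +57° = 105°
rotate_crank_by(+48°): θ ← 105° +48° = 153°
rotate_crank_by(+22°): θ ← 153° +22° = 175°
rotate_crank_by(+54°): θ ← 175° +54° = 229°
rotate_crank_by(+62°): θ ← 229° +62° = 291°
crank pin P = (r cos θ, r sin θ) = (17.918397, -46.679021)
h = r sin θ − e = -46.679021 − 19 = -65.679021
sin φ = h / L = -65.679021 / 209 = -0.31425369
φ = arcsin(-0.31425369) = -18.315766°

-18.3158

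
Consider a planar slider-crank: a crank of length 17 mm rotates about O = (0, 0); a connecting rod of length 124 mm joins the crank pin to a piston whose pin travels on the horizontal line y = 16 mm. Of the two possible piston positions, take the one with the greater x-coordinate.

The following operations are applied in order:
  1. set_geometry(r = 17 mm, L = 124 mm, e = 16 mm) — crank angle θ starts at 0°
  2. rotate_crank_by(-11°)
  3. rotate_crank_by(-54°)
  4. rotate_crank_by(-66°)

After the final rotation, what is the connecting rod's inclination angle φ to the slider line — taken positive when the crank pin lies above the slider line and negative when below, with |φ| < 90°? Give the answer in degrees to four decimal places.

-13.4443

set_geometry: r = 17 mm, L = 124 mm, e = 16 mm; θ ← 0°
rotate_crank_by(-11°): θ ← 0° -11° = -11°
rotate_crank_by(-54°): θ ← -11° -54° = -65°
rotate_crank_by(-66°): θ ← -65° -66° = -131°
crank pin P = (r cos θ, r sin θ) = (-11.153003, -12.830063)
h = r sin θ − e = -12.830063 − 16 = -28.830063
sin φ = h / L = -28.830063 / 124 = -0.23250051
φ = arcsin(-0.23250051) = -13.444332°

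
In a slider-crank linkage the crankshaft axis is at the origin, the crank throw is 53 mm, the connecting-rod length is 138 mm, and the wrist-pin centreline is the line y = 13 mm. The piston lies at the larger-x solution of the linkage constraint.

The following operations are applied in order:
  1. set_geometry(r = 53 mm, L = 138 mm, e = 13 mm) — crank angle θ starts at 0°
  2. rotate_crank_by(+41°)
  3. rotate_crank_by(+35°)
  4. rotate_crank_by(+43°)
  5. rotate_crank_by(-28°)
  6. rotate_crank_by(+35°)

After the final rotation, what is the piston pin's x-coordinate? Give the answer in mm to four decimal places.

set_geometry: r = 53 mm, L = 138 mm, e = 13 mm; θ ← 0°
rotate_crank_by(+41°): θ ← 0° +41° = 41°
rotate_crank_by(+35°): θ ← 41° +35° = 76°
rotate_crank_by(+43°): θ ← 76° +43° = 119°
rotate_crank_by(-28°): θ ← 119° -28° = 91°
rotate_crank_by(+35°): θ ← 91° +35° = 126°
crank pin P = (r cos θ, r sin θ) = (-31.152618, 42.877901)
h = r sin θ − e = 42.877901 − 13 = 29.877901
x = r cos θ + √(L² − h²) = -31.152618 + √(19044.0 − 892.6890) = -31.152618 + 134.726802 = 103.574183

103.5742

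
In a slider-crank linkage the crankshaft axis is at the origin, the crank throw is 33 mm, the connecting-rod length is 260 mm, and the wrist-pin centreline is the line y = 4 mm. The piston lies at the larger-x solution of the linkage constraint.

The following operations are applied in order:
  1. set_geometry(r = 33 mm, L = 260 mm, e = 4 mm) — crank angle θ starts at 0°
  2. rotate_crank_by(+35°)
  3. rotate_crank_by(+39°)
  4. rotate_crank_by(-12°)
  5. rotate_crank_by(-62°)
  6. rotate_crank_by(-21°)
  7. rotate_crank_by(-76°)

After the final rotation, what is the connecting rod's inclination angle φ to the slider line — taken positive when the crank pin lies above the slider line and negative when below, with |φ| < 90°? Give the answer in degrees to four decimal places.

-8.1266

set_geometry: r = 33 mm, L = 260 mm, e = 4 mm; θ ← 0°
rotate_crank_by(+35°): θ ← 0° +35° = 35°
rotate_crank_by(+39°): θ ← 35° +39° = 74°
rotate_crank_by(-12°): θ ← 74° -12° = 62°
rotate_crank_by(-62°): θ ← 62° -62° = 0°
rotate_crank_by(-21°): θ ← 0° -21° = -21°
rotate_crank_by(-76°): θ ← -21° -76° = -97°
crank pin P = (r cos θ, r sin θ) = (-4.021688, -32.754023)
h = r sin θ − e = -32.754023 − 4 = -36.754023
sin φ = h / L = -36.754023 / 260 = -0.14136163
φ = arcsin(-0.14136163) = -8.126645°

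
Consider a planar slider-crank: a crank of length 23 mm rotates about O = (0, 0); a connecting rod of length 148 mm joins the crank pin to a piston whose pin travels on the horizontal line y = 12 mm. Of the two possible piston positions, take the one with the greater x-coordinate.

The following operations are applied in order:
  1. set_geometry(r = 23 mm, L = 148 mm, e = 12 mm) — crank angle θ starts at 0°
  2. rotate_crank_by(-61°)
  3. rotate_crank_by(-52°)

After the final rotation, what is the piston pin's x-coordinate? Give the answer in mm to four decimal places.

set_geometry: r = 23 mm, L = 148 mm, e = 12 mm; θ ← 0°
rotate_crank_by(-61°): θ ← 0° -61° = -61°
rotate_crank_by(-52°): θ ← -61° -52° = -113°
crank pin P = (r cos θ, r sin θ) = (-8.986816, -21.171612)
h = r sin θ − e = -21.171612 − 12 = -33.171612
x = r cos θ + √(L² − h²) = -8.986816 + √(21904.0 − 1100.3558) = -8.986816 + 144.234684 = 135.247868

135.2479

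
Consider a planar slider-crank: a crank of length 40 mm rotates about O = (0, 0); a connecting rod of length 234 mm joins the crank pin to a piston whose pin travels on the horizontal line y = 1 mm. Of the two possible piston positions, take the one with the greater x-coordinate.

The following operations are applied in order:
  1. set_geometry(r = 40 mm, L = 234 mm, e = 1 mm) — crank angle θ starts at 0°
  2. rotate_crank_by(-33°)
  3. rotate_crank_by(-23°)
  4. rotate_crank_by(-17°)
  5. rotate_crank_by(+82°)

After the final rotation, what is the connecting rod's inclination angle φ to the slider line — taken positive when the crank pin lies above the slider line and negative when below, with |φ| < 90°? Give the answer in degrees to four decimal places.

1.2874

set_geometry: r = 40 mm, L = 234 mm, e = 1 mm; θ ← 0°
rotate_crank_by(-33°): θ ← 0° -33° = -33°
rotate_crank_by(-23°): θ ← -33° -23° = -56°
rotate_crank_by(-17°): θ ← -56° -17° = -73°
rotate_crank_by(+82°): θ ← -73° +82° = 9°
crank pin P = (r cos θ, r sin θ) = (39.507534, 6.257379)
h = r sin θ − e = 6.257379 − 1 = 5.257379
sin φ = h / L = 5.257379 / 234 = 0.02246743
φ = arcsin(0.02246743) = 1.287397°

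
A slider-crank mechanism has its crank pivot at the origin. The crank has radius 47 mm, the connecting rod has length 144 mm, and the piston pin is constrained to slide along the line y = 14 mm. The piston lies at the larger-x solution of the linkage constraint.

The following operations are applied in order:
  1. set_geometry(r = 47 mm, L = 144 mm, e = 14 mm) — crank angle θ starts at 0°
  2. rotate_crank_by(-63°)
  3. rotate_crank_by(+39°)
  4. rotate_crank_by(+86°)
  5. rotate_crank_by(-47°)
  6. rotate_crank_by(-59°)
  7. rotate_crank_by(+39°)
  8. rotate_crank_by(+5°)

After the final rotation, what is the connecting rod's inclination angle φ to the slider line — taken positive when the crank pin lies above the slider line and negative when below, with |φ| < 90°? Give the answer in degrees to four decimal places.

-5.5792

set_geometry: r = 47 mm, L = 144 mm, e = 14 mm; θ ← 0°
rotate_crank_by(-63°): θ ← 0° -63° = -63°
rotate_crank_by(+39°): θ ← -63° +39° = -24°
rotate_crank_by(+86°): θ ← -24° +86° = 62°
rotate_crank_by(-47°): θ ← 62° -47° = 15°
rotate_crank_by(-59°): θ ← 15° -59° = -44°
rotate_crank_by(+39°): θ ← -44° +39° = -5°
rotate_crank_by(+5°): θ ← -5° +5° = 0°
crank pin P = (r cos θ, r sin θ) = (47.000000, 0.000000)
h = r sin θ − e = 0.000000 − 14 = -14.000000
sin φ = h / L = -14.000000 / 144 = -0.09722222
φ = arcsin(-0.09722222) = -5.579236°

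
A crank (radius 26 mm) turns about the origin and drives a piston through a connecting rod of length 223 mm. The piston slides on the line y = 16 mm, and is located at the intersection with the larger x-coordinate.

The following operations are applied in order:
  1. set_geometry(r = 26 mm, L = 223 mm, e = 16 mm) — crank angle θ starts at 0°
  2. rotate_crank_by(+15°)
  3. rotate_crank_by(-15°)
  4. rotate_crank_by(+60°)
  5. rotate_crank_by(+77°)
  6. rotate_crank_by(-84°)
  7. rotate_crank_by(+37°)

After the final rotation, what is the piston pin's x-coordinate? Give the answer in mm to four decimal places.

222.7757

set_geometry: r = 26 mm, L = 223 mm, e = 16 mm; θ ← 0°
rotate_crank_by(+15°): θ ← 0° +15° = 15°
rotate_crank_by(-15°): θ ← 15° -15° = 0°
rotate_crank_by(+60°): θ ← 0° +60° = 60°
rotate_crank_by(+77°): θ ← 60° +77° = 137°
rotate_crank_by(-84°): θ ← 137° -84° = 53°
rotate_crank_by(+37°): θ ← 53° +37° = 90°
crank pin P = (r cos θ, r sin θ) = (0.000000, 26.000000)
h = r sin θ − e = 26.000000 − 16 = 10.000000
x = r cos θ + √(L² − h²) = 0.000000 + √(49729.0 − 100.0000) = 0.000000 + 222.775672 = 222.775672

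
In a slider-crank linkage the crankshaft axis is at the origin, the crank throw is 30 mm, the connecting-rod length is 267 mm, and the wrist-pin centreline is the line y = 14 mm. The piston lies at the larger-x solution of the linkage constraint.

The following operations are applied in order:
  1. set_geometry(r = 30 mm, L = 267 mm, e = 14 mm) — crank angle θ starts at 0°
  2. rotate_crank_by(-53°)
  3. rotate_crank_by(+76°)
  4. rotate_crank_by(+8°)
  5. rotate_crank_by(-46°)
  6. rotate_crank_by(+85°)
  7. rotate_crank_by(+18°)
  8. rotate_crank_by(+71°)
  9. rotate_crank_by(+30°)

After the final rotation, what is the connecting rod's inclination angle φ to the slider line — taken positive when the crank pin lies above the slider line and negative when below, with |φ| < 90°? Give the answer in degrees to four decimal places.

set_geometry: r = 30 mm, L = 267 mm, e = 14 mm; θ ← 0°
rotate_crank_by(-53°): θ ← 0° -53° = -53°
rotate_crank_by(+76°): θ ← -53° +76° = 23°
rotate_crank_by(+8°): θ ← 23° +8° = 31°
rotate_crank_by(-46°): θ ← 31° -46° = -15°
rotate_crank_by(+85°): θ ← -15° +85° = 70°
rotate_crank_by(+18°): θ ← 70° +18° = 88°
rotate_crank_by(+71°): θ ← 88° +71° = 159°
rotate_crank_by(+30°): θ ← 159° +30° = 189°
crank pin P = (r cos θ, r sin θ) = (-29.630650, -4.693034)
h = r sin θ − e = -4.693034 − 14 = -18.693034
sin φ = h / L = -18.693034 / 267 = -0.07001136
φ = arcsin(-0.07001136) = -4.014640°

-4.0146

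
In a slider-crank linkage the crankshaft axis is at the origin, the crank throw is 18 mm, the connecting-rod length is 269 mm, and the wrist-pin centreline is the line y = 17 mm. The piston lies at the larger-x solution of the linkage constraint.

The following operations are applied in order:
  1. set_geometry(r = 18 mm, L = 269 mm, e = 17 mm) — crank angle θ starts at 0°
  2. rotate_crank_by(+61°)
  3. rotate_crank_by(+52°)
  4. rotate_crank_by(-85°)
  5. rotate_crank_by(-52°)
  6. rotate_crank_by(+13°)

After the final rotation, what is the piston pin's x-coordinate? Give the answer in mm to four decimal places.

285.8920

set_geometry: r = 18 mm, L = 269 mm, e = 17 mm; θ ← 0°
rotate_crank_by(+61°): θ ← 0° +61° = 61°
rotate_crank_by(+52°): θ ← 61° +52° = 113°
rotate_crank_by(-85°): θ ← 113° -85° = 28°
rotate_crank_by(-52°): θ ← 28° -52° = -24°
rotate_crank_by(+13°): θ ← -24° +13° = -11°
crank pin P = (r cos θ, r sin θ) = (17.669289, -3.434562)
h = r sin θ − e = -3.434562 − 17 = -20.434562
x = r cos θ + √(L² − h²) = 17.669289 + √(72361.0 − 417.5713) = 17.669289 + 268.222722 = 285.892011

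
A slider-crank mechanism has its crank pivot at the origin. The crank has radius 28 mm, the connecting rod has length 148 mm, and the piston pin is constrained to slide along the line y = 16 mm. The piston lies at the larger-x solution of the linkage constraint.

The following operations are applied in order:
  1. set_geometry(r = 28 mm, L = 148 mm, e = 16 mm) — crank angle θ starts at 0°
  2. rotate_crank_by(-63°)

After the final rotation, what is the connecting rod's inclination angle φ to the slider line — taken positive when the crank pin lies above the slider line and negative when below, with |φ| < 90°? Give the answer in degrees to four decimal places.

set_geometry: r = 28 mm, L = 148 mm, e = 16 mm; θ ← 0°
rotate_crank_by(-63°): θ ← 0° -63° = -63°
crank pin P = (r cos θ, r sin θ) = (12.711734, -24.948183)
h = r sin θ − e = -24.948183 − 16 = -40.948183
sin φ = h / L = -40.948183 / 148 = -0.27667691
φ = arcsin(-0.27667691) = -16.061972°

-16.0620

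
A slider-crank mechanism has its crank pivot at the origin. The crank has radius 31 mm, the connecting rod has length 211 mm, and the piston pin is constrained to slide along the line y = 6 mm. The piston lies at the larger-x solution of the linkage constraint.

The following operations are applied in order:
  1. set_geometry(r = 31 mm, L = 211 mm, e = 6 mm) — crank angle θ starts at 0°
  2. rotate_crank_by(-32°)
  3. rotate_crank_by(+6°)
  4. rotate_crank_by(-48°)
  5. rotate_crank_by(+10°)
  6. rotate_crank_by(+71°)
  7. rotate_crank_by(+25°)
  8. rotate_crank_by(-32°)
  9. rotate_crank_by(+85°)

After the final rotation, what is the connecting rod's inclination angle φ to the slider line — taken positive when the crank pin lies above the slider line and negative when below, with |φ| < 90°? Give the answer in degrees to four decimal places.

set_geometry: r = 31 mm, L = 211 mm, e = 6 mm; θ ← 0°
rotate_crank_by(-32°): θ ← 0° -32° = -32°
rotate_crank_by(+6°): θ ← -32° +6° = -26°
rotate_crank_by(-48°): θ ← -26° -48° = -74°
rotate_crank_by(+10°): θ ← -74° +10° = -64°
rotate_crank_by(+71°): θ ← -64° +71° = 7°
rotate_crank_by(+25°): θ ← 7° +25° = 32°
rotate_crank_by(-32°): θ ← 32° -32° = 0°
rotate_crank_by(+85°): θ ← 0° +85° = 85°
crank pin P = (r cos θ, r sin θ) = (2.701828, 30.882036)
h = r sin θ − e = 30.882036 − 6 = 24.882036
sin φ = h / L = 24.882036 / 211 = 0.11792434
φ = arcsin(0.11792434) = 6.772325°

6.7723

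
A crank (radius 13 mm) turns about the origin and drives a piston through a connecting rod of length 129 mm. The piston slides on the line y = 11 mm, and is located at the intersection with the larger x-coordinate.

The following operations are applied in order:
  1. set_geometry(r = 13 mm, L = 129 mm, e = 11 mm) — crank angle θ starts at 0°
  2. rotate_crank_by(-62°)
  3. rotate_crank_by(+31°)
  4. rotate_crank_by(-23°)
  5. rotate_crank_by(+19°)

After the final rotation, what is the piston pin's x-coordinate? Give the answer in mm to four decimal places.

set_geometry: r = 13 mm, L = 129 mm, e = 11 mm; θ ← 0°
rotate_crank_by(-62°): θ ← 0° -62° = -62°
rotate_crank_by(+31°): θ ← -62° +31° = -31°
rotate_crank_by(-23°): θ ← -31° -23° = -54°
rotate_crank_by(+19°): θ ← -54° +19° = -35°
crank pin P = (r cos θ, r sin θ) = (10.648977, -7.456494)
h = r sin θ − e = -7.456494 − 11 = -18.456494
x = r cos θ + √(L² − h²) = 10.648977 + √(16641.0 − 340.6422) = 10.648977 + 127.672855 = 138.321831

138.3218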